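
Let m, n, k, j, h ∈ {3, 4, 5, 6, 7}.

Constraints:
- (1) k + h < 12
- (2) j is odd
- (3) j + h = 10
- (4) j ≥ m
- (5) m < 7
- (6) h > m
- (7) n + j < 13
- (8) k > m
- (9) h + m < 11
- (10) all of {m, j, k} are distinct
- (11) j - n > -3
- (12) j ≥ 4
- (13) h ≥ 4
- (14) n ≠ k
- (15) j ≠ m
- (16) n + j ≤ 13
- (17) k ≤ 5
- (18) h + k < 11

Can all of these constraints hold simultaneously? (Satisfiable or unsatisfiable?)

Satisfiable

Take m = 3, n = 5, k = 4, j = 5, h = 5. Then constraint 1: k + h = 9; constraint 3: j + h = 10; constraint 7: n + j = 10, and every other listed constraint is also met.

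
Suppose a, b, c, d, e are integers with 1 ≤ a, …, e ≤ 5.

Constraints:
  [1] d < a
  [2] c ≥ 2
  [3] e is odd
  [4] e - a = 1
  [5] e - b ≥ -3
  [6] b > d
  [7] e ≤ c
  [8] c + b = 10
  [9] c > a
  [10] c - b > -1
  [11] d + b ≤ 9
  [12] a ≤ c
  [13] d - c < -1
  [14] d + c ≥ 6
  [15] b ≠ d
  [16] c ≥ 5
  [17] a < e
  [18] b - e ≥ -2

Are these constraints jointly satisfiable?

Satisfiable

The assignment a = 4, b = 5, c = 5, d = 2, e = 5 works:
  constraint 4 holds since e - a = 1.
  constraint 5 holds since e - b = 0.
  constraint 8 holds since c + b = 10.
The rest check out directly.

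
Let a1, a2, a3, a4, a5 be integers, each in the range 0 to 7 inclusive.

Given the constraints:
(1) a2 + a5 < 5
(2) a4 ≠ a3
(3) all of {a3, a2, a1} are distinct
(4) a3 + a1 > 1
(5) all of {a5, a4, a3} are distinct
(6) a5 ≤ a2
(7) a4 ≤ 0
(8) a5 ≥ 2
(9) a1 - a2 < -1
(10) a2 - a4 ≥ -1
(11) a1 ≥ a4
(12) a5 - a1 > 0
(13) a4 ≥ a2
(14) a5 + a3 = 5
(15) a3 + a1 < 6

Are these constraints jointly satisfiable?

Unsatisfiable

From constraints 6 and 8: a2 ≥ a5 and a5 ≥ 2, so a2 ≥ 2. From constraints 7 and 13: a2 ≤ a4 and a4 ≤ 0, so a2 ≤ 0. But 0 < 2, so no value of a2 works.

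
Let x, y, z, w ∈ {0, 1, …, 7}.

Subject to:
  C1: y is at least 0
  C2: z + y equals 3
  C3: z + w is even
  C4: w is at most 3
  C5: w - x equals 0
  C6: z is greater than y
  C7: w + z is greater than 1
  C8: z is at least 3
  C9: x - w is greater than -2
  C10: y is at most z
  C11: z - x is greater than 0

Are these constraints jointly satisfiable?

Satisfiable

One satisfying assignment is x = 1, y = 0, z = 3, w = 1.
For the less obvious constraints — constraint 2: z + y = 3; constraint 5: w - x = 0 — and the others hold by inspection.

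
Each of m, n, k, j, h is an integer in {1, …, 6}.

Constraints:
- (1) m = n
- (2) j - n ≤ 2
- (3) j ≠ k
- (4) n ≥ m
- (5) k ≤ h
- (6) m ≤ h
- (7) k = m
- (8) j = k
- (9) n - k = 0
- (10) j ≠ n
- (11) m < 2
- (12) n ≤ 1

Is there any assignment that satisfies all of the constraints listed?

From constraints 1, 7, and 8, j = k = m = n, so j = n. But constraint 10 says j ≠ n. Contradiction.

Unsatisfiable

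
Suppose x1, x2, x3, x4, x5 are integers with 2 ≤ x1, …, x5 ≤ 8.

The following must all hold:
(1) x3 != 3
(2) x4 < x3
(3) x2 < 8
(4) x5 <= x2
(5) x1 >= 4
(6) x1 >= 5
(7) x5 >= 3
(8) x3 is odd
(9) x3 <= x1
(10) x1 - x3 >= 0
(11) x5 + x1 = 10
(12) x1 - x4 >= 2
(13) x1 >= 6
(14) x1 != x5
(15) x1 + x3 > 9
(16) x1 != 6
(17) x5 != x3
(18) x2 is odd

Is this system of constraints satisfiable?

Try x1 = 7, x2 = 7, x3 = 5, x4 = 4, x5 = 3.
Check constraint 10: x1 - x3 = 2; constraint 11: x5 + x1 = 10. The remaining constraints are straightforward to verify.

Satisfiable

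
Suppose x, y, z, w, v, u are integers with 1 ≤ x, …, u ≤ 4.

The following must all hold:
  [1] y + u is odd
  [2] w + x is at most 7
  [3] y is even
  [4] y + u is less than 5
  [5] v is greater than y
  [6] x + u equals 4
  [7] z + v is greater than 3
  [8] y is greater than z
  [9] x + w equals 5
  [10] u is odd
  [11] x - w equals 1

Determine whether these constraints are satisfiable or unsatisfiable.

Satisfiable

One satisfying assignment is x = 3, y = 2, z = 1, w = 2, v = 4, u = 1.
For the less obvious constraints — constraint 2: w + x = 5; constraint 4: y + u = 3 — and the others hold by inspection.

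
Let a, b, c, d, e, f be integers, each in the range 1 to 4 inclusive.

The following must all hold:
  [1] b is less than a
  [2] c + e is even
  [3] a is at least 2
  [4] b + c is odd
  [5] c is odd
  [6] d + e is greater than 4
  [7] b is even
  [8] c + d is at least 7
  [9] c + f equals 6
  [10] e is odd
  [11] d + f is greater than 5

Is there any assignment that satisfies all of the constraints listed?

The assignment a = 4, b = 2, c = 3, d = 4, e = 3, f = 3 works:
  constraint 6 holds since d + e = 7.
  constraint 8 holds since c + d = 7.
The rest check out directly.

Satisfiable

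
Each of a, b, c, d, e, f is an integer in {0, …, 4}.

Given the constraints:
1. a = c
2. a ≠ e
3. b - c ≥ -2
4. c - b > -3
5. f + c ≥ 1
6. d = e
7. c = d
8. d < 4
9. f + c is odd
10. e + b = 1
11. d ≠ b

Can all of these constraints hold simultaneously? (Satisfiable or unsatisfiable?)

Unsatisfiable

From constraints 1, 6, and 7, a = c = d = e, so a = e. But constraint 2 says a ≠ e. Contradiction.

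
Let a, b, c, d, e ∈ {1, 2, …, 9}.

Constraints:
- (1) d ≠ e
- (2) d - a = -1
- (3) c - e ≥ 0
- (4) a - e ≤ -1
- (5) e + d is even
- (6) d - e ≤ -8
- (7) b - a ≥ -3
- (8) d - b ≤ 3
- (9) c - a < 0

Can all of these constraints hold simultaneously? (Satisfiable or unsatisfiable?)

Constraints 3, 4, and 9 give e ≤ c, c < a, a < e. Chaining: e ≤ c < a < e, which forces e < e — impossible.

Unsatisfiable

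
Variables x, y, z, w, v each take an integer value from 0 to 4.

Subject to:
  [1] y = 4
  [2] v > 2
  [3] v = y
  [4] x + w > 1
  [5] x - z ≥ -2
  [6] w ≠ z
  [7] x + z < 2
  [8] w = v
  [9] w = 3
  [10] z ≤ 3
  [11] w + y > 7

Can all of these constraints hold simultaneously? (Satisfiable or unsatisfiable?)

Unsatisfiable

Constraint 9 fixes w = 3 and constraint 1 fixes y = 4. Constraints 3 and 8 give w = v = y, so w = y. But 3 ≠ 4 — contradiction.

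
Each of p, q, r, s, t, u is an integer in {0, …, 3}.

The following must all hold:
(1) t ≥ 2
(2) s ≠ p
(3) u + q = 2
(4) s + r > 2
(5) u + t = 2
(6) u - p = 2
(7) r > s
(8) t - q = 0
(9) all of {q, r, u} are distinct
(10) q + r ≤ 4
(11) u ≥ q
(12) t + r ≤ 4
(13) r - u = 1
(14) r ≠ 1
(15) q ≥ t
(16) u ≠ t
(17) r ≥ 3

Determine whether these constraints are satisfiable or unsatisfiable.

From constraints 1 and 15: q ≥ t ≥ 2. From constraint 17: r ≥ 3. Hence q + r ≥ 5. But constraint 10 requires q + r ≤ 4, and 4 < 5. Contradiction.

Unsatisfiable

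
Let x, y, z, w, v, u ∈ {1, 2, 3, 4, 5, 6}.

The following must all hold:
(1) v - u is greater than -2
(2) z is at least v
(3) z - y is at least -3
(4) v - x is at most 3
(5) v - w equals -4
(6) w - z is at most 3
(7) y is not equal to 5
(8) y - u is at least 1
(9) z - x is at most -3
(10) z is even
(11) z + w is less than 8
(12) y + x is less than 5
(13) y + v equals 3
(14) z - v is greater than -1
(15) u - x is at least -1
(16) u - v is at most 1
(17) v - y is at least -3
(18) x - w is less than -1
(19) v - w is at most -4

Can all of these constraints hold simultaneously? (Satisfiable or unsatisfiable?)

Constraints 6, 8, 9, 15, 17, and 19 give z − w ≥ -3, w − v ≥ 4, v − y ≥ -3, y − u ≥ 1, u − x ≥ -1, x − z ≥ 3.
Adding all 6 inequalities: the left sides telescope to 0, and the right sides sum to (-3) + 4 + (-3) + 1 + (-1) + 3 = 1. So 0 ≥ 1, which is false.

Unsatisfiable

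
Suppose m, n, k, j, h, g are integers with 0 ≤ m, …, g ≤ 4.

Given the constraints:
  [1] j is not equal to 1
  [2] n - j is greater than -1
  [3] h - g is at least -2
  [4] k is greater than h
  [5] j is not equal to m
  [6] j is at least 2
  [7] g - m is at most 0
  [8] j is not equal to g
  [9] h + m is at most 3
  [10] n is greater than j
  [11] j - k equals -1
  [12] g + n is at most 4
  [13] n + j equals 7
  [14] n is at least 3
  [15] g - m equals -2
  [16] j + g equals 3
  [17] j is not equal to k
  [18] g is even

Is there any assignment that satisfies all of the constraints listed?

The assignment m = 2, n = 4, k = 4, j = 3, h = 0, g = 0 works:
  constraint 2 holds since n - j = 1.
  constraint 3 holds since h - g = 0.
The rest check out directly.

Satisfiable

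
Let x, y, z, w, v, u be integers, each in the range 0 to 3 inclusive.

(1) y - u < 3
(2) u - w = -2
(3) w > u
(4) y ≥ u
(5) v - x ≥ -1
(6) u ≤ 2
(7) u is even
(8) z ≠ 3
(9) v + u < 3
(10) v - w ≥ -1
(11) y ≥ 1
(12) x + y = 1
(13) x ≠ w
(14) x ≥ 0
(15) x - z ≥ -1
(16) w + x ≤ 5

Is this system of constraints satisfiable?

Try x = 0, y = 1, z = 1, w = 2, v = 2, u = 0.
Check constraint 1: y - u = 1; constraint 2: u - w = -2. The remaining constraints are straightforward to verify.

Satisfiable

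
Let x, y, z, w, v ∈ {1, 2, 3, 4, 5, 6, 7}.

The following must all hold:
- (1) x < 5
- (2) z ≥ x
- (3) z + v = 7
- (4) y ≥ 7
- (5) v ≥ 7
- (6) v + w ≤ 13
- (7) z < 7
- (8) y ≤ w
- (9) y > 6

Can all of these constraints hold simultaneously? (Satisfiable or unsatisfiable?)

From constraint 5: v ≥ 7. From constraints 4 and 8: w ≥ y ≥ 7. Hence v + w ≥ 14. But constraint 6 requires v + w ≤ 13, and 13 < 14. Contradiction.

Unsatisfiable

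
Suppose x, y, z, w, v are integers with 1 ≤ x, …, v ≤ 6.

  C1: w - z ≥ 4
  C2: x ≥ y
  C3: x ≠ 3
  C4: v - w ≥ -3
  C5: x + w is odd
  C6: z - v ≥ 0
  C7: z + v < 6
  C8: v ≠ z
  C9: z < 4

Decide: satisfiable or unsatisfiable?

Unsatisfiable

Constraints 1, 4, and 6 give w − z ≥ 4, z − v ≥ 0, v − w ≥ -3.
Adding all 3 inequalities: the left sides telescope to 0, and the right sides sum to 4 + 0 + (-3) = 1. So 0 ≥ 1, which is false.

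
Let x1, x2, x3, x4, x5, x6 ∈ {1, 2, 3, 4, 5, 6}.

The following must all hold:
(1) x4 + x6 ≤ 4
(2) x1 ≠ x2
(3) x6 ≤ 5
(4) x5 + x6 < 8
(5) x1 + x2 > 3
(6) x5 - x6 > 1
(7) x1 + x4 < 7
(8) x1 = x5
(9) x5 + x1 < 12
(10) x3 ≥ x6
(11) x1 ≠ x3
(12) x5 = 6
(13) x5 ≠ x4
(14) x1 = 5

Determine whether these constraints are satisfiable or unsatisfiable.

Unsatisfiable

Constraint 14 fixes x1 = 5 and constraint 12 fixes x5 = 6, but constraint 8 requires x1 = x5. Since 5 ≠ 6, contradiction.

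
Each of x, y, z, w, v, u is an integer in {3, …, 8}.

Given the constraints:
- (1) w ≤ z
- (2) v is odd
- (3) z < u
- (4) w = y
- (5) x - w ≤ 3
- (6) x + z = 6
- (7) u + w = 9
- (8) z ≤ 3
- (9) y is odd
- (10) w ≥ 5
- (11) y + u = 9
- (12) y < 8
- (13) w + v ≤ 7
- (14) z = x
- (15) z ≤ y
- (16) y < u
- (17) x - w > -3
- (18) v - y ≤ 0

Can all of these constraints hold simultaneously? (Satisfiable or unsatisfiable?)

From constraints 1 and 10: z ≥ w and w ≥ 5, so z ≥ 5. From constraint 8: z ≤ 3. But 3 < 5, so no value of z works.

Unsatisfiable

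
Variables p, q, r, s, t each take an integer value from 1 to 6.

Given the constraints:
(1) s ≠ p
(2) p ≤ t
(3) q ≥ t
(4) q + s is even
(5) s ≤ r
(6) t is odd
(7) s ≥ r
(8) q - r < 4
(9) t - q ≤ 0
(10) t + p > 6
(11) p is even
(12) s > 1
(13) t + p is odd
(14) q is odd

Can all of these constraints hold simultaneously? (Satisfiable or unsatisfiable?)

Satisfiable

One satisfying assignment is p = 2, q = 5, r = 3, s = 3, t = 5.
For the less obvious constraints — constraint 8: q - r = 2; constraint 9: t - q = 0 — and the others hold by inspection.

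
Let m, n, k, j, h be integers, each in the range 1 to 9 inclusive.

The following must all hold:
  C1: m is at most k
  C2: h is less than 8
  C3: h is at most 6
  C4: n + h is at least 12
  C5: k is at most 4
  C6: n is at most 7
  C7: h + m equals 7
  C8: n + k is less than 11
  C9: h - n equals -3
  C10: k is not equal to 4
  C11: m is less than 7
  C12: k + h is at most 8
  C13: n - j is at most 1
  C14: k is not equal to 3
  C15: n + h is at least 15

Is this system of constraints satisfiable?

Unsatisfiable

From constraint 6: n ≤ 7. From constraint 3: h ≤ 6. Hence n + h ≤ 13. But constraint 15 requires n + h ≥ 15, and 15 > 13. Contradiction.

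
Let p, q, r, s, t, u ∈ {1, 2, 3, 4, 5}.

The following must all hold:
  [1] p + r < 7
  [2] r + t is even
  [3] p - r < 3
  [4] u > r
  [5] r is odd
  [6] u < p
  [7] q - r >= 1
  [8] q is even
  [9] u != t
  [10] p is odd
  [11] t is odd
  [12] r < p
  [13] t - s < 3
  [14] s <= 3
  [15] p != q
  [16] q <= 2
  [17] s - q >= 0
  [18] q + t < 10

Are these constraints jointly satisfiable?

Satisfiable

Take p = 3, q = 2, r = 1, s = 3, t = 5, u = 2. Then constraint 1: p + r = 4; constraint 3: p - r = 2; constraint 7: q - r = 1, and every other listed constraint is also met.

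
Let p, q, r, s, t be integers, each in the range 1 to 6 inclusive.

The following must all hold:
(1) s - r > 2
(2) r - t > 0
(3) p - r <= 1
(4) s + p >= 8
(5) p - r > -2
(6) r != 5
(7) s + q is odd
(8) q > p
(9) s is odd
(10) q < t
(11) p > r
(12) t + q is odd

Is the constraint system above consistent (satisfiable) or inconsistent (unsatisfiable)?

Constraints 2, 8, 10, and 11 give p < q, q < t, t < r, r < p. Chaining: p < q < t < r < p, which forces p < p — impossible.

Unsatisfiable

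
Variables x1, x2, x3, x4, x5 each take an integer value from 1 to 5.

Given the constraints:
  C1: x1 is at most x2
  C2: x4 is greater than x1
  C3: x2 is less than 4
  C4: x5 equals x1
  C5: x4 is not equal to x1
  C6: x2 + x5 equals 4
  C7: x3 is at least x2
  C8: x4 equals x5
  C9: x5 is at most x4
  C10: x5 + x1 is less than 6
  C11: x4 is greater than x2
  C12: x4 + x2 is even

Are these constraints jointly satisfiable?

From constraints 4 and 8, x4 = x5 = x1, so x4 = x1. But constraint 5 says x4 ≠ x1. Contradiction.

Unsatisfiable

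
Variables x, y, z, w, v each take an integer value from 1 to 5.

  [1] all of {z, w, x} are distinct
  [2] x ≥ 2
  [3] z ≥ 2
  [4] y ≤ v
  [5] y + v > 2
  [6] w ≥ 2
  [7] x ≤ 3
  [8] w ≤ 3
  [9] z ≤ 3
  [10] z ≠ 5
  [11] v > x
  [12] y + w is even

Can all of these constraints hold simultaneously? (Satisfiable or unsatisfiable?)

Unsatisfiable

Constraints 2, 3, 6, 7, 8, and 9 confine each of z, w, x to the 2 values {2, 3}.
Constraint 1 requires all 3 of them to be distinct, but only 2 values are available — impossible by the pigeonhole principle.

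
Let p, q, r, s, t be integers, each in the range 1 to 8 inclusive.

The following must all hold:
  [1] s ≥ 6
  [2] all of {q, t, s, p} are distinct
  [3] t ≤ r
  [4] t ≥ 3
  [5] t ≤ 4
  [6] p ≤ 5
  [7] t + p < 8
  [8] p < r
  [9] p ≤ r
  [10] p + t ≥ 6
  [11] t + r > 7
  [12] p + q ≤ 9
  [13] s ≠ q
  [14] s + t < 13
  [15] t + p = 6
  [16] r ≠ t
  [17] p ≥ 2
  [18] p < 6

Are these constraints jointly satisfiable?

Satisfiable

Setting (p, q, r, s, t) = (2, 6, 6, 7, 4) satisfies everything: constraint 7: t + p = 6; constraint 10: p + t = 6, and the others follow.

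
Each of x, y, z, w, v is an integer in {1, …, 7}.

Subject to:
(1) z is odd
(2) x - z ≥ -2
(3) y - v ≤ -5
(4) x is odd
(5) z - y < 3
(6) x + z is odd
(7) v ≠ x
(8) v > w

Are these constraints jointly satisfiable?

Constraint 4 makes x odd and constraint 1 makes z odd, so x + z must be even. Constraint 6 says x + z is odd — contradiction.

Unsatisfiable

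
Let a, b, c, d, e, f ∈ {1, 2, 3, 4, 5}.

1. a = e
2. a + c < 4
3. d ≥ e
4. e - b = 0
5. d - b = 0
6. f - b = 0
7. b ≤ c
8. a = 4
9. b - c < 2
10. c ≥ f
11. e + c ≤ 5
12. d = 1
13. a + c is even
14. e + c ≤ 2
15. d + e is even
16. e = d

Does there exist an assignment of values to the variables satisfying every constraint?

Unsatisfiable

Constraint 8 fixes a = 4 and constraint 12 fixes d = 1. Constraints 1 and 16 give a = e = d, so a = d. But 4 ≠ 1 — contradiction.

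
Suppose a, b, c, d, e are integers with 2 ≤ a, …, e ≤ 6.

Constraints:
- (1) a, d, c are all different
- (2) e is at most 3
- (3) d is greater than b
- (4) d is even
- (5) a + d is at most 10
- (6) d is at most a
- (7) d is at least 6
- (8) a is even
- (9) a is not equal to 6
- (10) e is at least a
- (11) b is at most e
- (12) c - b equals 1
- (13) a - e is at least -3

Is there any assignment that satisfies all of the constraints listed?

Unsatisfiable

From constraints 6 and 7: a ≥ d and d ≥ 6, so a ≥ 6. From constraints 2 and 10: a ≤ e and e ≤ 3, so a ≤ 3. But 3 < 6, so no value of a works.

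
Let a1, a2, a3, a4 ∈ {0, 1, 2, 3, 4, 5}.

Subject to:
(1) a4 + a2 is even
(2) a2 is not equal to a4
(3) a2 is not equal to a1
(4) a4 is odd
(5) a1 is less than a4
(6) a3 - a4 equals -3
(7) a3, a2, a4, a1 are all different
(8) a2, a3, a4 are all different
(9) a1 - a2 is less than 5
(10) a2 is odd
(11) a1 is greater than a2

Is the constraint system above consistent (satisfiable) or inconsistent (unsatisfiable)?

One satisfying assignment is a1 = 4, a2 = 1, a3 = 2, a4 = 5.
For the less obvious constraints — constraint 6: a3 - a4 = -3; constraint 7: values 2, 1, 5, 4 are distinct; constraint 9: a1 - a2 = 3 — and the others hold by inspection.

Satisfiable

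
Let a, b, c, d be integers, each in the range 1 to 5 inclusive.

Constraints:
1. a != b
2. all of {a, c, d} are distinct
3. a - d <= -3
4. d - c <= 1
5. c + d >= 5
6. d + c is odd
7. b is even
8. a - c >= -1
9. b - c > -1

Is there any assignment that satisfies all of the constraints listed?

Unsatisfiable

Constraints 3, 4, and 8 give c − d ≥ -1, d − a ≥ 3, a − c ≥ -1.
Adding all 3 inequalities: the left sides telescope to 0, and the right sides sum to (-1) + 3 + (-1) = 1. So 0 ≥ 1, which is false.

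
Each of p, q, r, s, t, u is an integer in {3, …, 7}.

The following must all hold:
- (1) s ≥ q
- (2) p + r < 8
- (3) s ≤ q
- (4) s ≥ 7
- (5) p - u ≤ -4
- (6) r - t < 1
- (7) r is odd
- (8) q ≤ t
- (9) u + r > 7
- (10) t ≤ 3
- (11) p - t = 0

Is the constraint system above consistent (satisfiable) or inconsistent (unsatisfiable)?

Unsatisfiable

From constraints 3 and 4: q ≥ s and s ≥ 7, so q ≥ 7. From constraints 8 and 10: q ≤ t and t ≤ 3, so q ≤ 3. But 3 < 7, so no value of q works.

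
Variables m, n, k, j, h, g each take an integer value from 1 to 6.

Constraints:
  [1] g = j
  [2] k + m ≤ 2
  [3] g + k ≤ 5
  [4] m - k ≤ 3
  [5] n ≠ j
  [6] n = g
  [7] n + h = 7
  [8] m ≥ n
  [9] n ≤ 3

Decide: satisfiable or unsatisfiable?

Unsatisfiable

From constraints 1 and 6, n = g = j, so n = j. But constraint 5 says n ≠ j. Contradiction.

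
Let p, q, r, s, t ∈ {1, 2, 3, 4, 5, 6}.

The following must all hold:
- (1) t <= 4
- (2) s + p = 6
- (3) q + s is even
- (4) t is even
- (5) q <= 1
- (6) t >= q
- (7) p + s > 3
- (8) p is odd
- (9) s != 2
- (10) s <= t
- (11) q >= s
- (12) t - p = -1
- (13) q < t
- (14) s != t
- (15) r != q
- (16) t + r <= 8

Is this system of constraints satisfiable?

Setting (p, q, r, s, t) = (5, 1, 3, 1, 4) satisfies everything: constraint 2: s + p = 6; constraint 7: p + s = 6, and the others follow.

Satisfiable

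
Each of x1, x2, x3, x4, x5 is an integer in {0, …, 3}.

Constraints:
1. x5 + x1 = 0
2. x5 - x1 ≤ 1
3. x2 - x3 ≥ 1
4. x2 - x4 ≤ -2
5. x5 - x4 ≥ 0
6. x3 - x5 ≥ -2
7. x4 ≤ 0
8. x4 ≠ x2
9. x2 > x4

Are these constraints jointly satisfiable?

Unsatisfiable

Constraints 3, 4, 5, and 6 give x5 − x4 ≥ 0, x4 − x2 ≥ 2, x2 − x3 ≥ 1, x3 − x5 ≥ -2.
Adding all 4 inequalities: the left sides telescope to 0, and the right sides sum to 0 + 2 + 1 + (-2) = 1. So 0 ≥ 1, which is false.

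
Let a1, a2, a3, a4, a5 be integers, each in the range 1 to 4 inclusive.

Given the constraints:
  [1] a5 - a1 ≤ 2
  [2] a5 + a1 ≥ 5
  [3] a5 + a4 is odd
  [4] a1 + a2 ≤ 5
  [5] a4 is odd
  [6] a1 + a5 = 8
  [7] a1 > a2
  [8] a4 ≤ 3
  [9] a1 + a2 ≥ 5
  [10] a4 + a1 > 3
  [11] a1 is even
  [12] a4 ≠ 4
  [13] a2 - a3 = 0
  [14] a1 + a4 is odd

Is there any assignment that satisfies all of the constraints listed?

Try a1 = 4, a2 = 1, a3 = 1, a4 = 1, a5 = 4.
Check constraint 1: a5 - a1 = 0; constraint 2: a5 + a1 = 8; constraint 4: a1 + a2 = 5. The remaining constraints are straightforward to verify.

Satisfiable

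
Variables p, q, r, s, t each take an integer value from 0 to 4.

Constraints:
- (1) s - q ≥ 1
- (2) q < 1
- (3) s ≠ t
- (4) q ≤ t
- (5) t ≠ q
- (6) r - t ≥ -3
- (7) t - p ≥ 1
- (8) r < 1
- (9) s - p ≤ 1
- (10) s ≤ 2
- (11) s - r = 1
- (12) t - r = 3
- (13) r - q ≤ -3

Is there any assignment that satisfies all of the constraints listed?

Constraints 1, 6, 7, 9, and 13 give p − s ≥ -1, s − q ≥ 1, q − r ≥ 3, r − t ≥ -3, t − p ≥ 1.
Adding all 5 inequalities: the left sides telescope to 0, and the right sides sum to (-1) + 1 + 3 + (-3) + 1 = 1. So 0 ≥ 1, which is false.

Unsatisfiable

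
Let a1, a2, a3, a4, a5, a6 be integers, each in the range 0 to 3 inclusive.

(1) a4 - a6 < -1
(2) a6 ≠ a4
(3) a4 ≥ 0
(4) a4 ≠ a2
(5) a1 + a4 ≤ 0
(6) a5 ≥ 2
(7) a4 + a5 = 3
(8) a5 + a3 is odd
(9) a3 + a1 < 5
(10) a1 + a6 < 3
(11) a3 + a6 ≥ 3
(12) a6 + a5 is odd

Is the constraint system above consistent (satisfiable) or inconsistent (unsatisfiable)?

Satisfiable

One satisfying assignment is a1 = 0, a2 = 1, a3 = 2, a4 = 0, a5 = 3, a6 = 2.
For the less obvious constraints — constraint 1: a4 - a6 = -2; constraint 5: a1 + a4 = 0; constraint 7: a4 + a5 = 3 — and the others hold by inspection.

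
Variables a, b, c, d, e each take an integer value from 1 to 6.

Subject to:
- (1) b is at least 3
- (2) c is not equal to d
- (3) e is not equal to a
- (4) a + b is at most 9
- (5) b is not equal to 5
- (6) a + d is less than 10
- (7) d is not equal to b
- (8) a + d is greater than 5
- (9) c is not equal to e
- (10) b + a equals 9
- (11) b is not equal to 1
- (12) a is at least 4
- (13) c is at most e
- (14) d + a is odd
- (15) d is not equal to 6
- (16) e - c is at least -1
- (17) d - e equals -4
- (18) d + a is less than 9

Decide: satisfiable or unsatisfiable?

Satisfiable

Take a = 5, b = 4, c = 4, d = 2, e = 6. Then constraint 4: a + b = 9; constraint 6: a + d = 7, and every other listed constraint is also met.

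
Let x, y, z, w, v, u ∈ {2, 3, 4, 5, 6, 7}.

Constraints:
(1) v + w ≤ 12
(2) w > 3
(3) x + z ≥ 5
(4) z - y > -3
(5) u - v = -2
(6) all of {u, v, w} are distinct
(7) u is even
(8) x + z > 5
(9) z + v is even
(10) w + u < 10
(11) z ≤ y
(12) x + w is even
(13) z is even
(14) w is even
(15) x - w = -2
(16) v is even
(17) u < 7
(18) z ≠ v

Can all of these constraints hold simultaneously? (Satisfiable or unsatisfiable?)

Satisfiable

Take x = 4, y = 2, z = 2, w = 6, v = 4, u = 2. Then constraint 1: v + w = 10; constraint 3: x + z = 6; constraint 4: z - y = 0, and every other listed constraint is also met.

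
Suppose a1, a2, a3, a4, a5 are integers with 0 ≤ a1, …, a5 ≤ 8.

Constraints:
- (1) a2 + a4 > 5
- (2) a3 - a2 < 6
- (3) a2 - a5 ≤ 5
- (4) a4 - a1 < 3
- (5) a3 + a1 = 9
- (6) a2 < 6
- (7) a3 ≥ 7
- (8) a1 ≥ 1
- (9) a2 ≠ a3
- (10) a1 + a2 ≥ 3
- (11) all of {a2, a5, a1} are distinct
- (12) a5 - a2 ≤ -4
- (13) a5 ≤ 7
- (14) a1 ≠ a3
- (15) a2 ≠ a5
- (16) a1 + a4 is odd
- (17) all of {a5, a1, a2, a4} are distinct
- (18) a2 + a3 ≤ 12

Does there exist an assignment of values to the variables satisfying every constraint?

Satisfiable

The assignment a1 = 1, a2 = 4, a3 = 8, a4 = 2, a5 = 0 works:
  constraint 1 holds since a2 + a4 = 6.
  constraint 2 holds since a3 - a2 = 4.
The rest check out directly.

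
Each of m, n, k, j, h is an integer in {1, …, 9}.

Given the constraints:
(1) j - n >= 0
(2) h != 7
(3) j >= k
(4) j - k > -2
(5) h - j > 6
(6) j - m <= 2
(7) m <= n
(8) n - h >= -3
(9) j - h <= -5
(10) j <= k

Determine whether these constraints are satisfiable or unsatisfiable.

Constraints 1, 8, and 9 give h − j ≥ 5, j − n ≥ 0, n − h ≥ -3.
Adding all 3 inequalities: the left sides telescope to 0, and the right sides sum to 5 + 0 + (-3) = 2. So 0 ≥ 2, which is false.

Unsatisfiable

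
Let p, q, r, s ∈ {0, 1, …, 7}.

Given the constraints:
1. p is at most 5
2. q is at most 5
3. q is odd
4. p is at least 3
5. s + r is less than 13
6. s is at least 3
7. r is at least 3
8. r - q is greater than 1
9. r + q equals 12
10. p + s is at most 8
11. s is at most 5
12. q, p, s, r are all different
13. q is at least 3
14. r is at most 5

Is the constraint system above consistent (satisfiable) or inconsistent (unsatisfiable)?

Unsatisfiable

Constraints 1, 2, 4, 6, 7, 11, 13, and 14 confine each of q, p, s, r to the 3 values {3, …, 5}.
Constraint 12 requires all 4 of them to be distinct, but only 3 values are available — impossible by the pigeonhole principle.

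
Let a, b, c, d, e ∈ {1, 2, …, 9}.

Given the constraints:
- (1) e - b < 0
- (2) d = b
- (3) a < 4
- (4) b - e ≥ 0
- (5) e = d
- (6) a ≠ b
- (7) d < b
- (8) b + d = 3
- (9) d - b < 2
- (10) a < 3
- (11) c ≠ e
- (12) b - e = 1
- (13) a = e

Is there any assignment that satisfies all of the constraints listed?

Unsatisfiable

From constraints 2, 5, and 13, a = e = d = b, so a = b. But constraint 6 says a ≠ b. Contradiction.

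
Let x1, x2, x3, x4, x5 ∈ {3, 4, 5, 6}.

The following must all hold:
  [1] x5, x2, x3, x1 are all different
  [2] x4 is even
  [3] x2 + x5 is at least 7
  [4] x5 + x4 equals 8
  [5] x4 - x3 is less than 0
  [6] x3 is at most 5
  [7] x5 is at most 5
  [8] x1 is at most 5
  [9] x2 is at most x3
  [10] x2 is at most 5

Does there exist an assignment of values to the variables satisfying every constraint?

Unsatisfiable

Constraints 6, 7, 8, and 10 confine each of x5, x2, x3, x1 to the 3 values {3, …, 5} (the domain already gives each ≥ 3).
Constraint 1 requires all 4 of them to be distinct, but only 3 values are available — impossible by the pigeonhole principle.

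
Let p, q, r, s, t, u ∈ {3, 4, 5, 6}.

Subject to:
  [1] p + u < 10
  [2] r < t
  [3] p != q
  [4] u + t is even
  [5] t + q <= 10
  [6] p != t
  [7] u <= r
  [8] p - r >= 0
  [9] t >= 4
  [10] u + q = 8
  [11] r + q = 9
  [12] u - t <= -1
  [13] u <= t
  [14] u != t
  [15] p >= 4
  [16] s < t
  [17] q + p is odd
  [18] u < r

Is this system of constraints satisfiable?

Satisfiable

The assignment p = 4, q = 5, r = 4, s = 3, t = 5, u = 3 works:
  constraint 1 holds since p + u = 7.
  constraint 5 holds since t + q = 10.
  constraint 8 holds since p - r = 0.
The rest check out directly.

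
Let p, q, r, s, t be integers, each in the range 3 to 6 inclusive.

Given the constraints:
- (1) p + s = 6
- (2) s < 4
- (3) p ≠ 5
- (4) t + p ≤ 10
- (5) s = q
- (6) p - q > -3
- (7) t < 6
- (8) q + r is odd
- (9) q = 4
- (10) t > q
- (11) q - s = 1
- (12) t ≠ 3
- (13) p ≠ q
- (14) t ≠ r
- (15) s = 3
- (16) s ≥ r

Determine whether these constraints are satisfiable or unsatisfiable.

Constraint 15 fixes s = 3 and constraint 9 fixes q = 4, but constraint 5 requires s = q. Since 3 ≠ 4, contradiction.

Unsatisfiable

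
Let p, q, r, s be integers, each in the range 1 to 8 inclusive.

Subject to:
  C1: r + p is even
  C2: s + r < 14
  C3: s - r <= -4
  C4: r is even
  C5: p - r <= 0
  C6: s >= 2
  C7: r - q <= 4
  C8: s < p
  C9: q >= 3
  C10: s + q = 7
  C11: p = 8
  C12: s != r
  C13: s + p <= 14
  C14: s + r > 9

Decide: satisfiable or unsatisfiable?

Take p = 8, q = 4, r = 8, s = 3. Then constraint 2: s + r = 11; constraint 3: s - r = -5, and every other listed constraint is also met.

Satisfiable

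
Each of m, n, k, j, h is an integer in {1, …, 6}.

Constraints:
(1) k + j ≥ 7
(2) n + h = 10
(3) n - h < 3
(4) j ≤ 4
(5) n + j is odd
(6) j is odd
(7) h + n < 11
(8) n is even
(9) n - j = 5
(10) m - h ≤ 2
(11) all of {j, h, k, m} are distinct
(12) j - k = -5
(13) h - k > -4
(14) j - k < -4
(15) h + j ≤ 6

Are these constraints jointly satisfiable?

Satisfiable

The assignment m = 3, n = 6, k = 6, j = 1, h = 4 works:
  constraint 1 holds since k + j = 7.
  constraint 2 holds since n + h = 10.
The rest check out directly.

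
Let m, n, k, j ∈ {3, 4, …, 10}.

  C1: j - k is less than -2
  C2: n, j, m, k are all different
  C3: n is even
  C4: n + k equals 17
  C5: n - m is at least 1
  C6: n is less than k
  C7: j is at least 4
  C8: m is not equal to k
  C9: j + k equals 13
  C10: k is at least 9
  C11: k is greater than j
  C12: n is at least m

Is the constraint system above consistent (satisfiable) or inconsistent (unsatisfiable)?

Try m = 6, n = 8, k = 9, j = 4.
Check constraint 1: j - k = -5; constraint 4: n + k = 17; constraint 5: n - m = 2. The remaining constraints are straightforward to verify.

Satisfiable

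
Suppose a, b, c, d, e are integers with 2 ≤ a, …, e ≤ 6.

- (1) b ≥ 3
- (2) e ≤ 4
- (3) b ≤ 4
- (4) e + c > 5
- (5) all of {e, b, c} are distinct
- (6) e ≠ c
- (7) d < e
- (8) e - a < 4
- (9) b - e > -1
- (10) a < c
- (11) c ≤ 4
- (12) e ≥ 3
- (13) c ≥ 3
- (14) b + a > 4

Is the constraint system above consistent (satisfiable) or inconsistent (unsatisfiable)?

Constraints 1, 2, 3, 11, 12, and 13 confine each of e, b, c to the 2 values {3, 4}.
Constraint 5 requires all 3 of them to be distinct, but only 2 values are available — impossible by the pigeonhole principle.

Unsatisfiable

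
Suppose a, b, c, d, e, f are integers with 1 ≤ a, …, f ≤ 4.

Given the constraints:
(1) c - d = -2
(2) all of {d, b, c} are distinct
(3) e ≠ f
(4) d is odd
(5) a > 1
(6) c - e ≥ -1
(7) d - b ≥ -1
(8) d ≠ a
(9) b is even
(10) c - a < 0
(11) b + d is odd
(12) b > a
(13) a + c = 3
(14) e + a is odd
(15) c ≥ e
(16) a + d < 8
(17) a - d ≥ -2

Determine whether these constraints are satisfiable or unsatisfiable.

Satisfiable

Try a = 2, b = 4, c = 1, d = 3, e = 1, f = 2.
Check constraint 1: c - d = -2; constraint 6: c - e = 0. The remaining constraints are straightforward to verify.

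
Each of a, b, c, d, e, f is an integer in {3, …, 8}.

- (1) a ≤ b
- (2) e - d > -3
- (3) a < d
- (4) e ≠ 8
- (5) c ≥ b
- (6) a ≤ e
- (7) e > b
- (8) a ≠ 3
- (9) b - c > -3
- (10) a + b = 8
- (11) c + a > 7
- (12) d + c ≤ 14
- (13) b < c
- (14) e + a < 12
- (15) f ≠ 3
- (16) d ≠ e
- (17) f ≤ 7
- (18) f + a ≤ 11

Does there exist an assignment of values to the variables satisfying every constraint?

Satisfiable

Take a = 4, b = 4, c = 5, d = 8, e = 7, f = 5. Then constraint 2: e - d = -1; constraint 9: b - c = -1; constraint 10: a + b = 8, and every other listed constraint is also met.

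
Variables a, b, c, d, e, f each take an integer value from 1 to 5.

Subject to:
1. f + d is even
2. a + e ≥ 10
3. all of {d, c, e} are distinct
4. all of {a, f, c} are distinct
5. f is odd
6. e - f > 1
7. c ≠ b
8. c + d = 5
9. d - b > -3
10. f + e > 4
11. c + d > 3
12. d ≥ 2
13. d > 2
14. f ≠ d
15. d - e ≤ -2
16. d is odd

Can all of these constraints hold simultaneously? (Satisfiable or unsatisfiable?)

Take a = 5, b = 5, c = 2, d = 3, e = 5, f = 1. Then constraint 2: a + e = 10; constraint 6: e - f = 4; constraint 8: c + d = 5, and every other listed constraint is also met.

Satisfiable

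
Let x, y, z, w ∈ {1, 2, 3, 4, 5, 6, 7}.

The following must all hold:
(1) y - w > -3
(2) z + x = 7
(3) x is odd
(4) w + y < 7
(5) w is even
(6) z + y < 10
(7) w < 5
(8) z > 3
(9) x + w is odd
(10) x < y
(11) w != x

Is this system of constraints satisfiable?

Satisfiable

One satisfying assignment is x = 1, y = 2, z = 6, w = 4.
For the less obvious constraints — constraint 1: y - w = -2; constraint 2: z + x = 7 — and the others hold by inspection.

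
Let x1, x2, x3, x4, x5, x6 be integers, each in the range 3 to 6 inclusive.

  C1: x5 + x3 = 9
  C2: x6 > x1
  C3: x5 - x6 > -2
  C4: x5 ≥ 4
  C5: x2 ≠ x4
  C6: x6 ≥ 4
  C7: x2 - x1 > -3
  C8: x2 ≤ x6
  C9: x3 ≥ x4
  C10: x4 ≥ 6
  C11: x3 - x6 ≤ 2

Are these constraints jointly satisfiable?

From constraint 4: x5 ≥ 4. From constraints 9 and 10: x3 ≥ x4 ≥ 6. Hence x5 + x3 ≥ 10. But constraint 1 requires x5 + x3 = 9, and 9 < 10. Contradiction.

Unsatisfiable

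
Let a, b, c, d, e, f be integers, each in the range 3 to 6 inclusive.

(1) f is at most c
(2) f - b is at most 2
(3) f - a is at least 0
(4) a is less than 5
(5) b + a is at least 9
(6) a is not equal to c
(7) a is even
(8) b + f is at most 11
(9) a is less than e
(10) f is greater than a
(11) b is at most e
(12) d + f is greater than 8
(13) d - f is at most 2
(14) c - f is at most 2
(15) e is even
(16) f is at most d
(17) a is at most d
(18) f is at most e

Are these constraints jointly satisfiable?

Try a = 4, b = 5, c = 5, d = 6, e = 6, f = 5.
Check constraint 2: f - b = 0; constraint 3: f - a = 1. The remaining constraints are straightforward to verify.

Satisfiable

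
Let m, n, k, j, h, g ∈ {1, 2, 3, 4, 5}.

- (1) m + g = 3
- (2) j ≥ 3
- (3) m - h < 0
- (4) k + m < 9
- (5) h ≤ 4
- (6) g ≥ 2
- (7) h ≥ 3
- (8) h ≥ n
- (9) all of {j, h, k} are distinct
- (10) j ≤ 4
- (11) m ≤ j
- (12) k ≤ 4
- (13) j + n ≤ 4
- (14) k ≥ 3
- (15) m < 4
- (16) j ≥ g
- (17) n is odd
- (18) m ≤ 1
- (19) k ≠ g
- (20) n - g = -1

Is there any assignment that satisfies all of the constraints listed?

Constraints 2, 5, 7, 10, 12, and 14 confine each of j, h, k to the 2 values {3, 4}.
Constraint 9 requires all 3 of them to be distinct, but only 2 values are available — impossible by the pigeonhole principle.

Unsatisfiable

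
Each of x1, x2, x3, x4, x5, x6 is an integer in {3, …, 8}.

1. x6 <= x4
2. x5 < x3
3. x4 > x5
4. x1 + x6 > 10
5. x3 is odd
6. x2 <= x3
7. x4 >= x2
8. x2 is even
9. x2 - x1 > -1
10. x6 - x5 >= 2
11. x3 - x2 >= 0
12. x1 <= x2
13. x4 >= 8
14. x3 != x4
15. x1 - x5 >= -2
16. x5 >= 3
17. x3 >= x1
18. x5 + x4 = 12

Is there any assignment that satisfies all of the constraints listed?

One satisfying assignment is x1 = 4, x2 = 4, x3 = 7, x4 = 8, x5 = 4, x6 = 8.
For the less obvious constraints — constraint 4: x1 + x6 = 12; constraint 9: x2 - x1 = 0; constraint 10: x6 - x5 = 4 — and the others hold by inspection.

Satisfiable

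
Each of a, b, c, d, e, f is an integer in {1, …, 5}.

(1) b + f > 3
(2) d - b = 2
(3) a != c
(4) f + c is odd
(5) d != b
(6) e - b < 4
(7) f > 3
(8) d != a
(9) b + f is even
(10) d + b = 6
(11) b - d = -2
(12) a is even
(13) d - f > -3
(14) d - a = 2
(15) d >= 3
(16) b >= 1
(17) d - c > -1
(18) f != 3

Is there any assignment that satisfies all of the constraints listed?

Satisfiable

Take a = 2, b = 2, c = 3, d = 4, e = 3, f = 4. Then constraint 1: b + f = 6; constraint 2: d - b = 2; constraint 6: e - b = 1, and every other listed constraint is also met.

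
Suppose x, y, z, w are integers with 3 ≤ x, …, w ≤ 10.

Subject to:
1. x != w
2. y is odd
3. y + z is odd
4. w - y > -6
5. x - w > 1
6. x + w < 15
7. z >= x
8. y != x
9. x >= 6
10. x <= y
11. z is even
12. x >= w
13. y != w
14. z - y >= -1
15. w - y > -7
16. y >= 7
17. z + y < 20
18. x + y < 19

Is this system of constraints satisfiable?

Try x = 8, y = 9, z = 8, w = 5.
Check constraint 4: w - y = -4; constraint 5: x - w = 3. The remaining constraints are straightforward to verify.

Satisfiable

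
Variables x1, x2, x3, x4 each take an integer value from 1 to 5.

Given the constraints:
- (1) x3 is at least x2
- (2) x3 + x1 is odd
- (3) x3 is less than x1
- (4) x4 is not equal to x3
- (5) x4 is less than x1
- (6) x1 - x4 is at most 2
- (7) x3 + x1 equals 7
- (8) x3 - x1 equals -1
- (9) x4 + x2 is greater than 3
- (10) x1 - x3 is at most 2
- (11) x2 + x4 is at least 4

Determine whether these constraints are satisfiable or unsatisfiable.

Satisfiable

The assignment x1 = 4, x2 = 2, x3 = 3, x4 = 2 works:
  constraint 6 holds since x1 - x4 = 2.
  constraint 7 holds since x3 + x1 = 7.
The rest check out directly.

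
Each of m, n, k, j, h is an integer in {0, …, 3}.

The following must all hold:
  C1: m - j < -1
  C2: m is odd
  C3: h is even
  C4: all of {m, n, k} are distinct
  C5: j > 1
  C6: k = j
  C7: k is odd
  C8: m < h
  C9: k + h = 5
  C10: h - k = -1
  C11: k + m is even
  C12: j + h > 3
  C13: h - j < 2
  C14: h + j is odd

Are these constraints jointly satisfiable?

Satisfiable

Take m = 1, n = 0, k = 3, j = 3, h = 2. Then constraint 1: m - j = -2; constraint 9: k + h = 5, and every other listed constraint is also met.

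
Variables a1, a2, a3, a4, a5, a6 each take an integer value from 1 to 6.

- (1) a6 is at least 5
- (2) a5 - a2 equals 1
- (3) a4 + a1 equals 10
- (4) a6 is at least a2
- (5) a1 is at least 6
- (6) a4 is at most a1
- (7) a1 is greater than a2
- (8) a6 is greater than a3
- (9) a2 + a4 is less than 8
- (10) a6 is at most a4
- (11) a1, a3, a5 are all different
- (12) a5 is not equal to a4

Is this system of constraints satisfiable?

Unsatisfiable

From constraints 1 and 10: a4 ≥ a6 ≥ 5. From constraint 5: a1 ≥ 6. Hence a4 + a1 ≥ 11. But constraint 3 requires a4 + a1 = 10, and 10 < 11. Contradiction.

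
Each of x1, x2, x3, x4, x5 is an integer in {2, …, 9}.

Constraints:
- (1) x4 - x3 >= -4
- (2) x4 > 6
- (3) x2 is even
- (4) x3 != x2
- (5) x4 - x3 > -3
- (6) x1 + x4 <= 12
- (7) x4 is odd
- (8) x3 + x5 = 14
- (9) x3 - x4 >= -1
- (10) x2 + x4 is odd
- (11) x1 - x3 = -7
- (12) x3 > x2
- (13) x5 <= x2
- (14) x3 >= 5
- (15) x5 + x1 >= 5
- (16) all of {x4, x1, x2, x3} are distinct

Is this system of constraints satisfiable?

The assignment x1 = 2, x2 = 8, x3 = 9, x4 = 7, x5 = 5 works:
  constraint 1 holds since x4 - x3 = -2.
  constraint 5 holds since x4 - x3 = -2.
  constraint 6 holds since x1 + x4 = 9.
The rest check out directly.

Satisfiable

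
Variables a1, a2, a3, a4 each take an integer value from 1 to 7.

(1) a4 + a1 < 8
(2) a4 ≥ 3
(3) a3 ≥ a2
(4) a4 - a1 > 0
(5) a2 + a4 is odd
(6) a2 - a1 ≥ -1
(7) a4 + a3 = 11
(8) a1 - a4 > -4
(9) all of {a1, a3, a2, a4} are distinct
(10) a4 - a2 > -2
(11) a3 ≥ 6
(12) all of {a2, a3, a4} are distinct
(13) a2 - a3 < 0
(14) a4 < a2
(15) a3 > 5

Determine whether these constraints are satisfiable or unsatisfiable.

Try a1 = 3, a2 = 5, a3 = 7, a4 = 4.
Check constraint 1: a4 + a1 = 7; constraint 4: a4 - a1 = 1; constraint 6: a2 - a1 = 2. The remaining constraints are straightforward to verify.

Satisfiable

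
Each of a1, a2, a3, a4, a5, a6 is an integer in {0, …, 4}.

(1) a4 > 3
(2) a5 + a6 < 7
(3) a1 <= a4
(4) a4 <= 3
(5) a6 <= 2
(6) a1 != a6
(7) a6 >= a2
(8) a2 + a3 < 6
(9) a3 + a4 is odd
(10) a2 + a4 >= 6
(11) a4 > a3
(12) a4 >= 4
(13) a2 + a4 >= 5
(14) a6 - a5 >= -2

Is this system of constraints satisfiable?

From constraints 5 and 7: a2 ≤ a6 ≤ 2. From constraint 4: a4 ≤ 3. Hence a2 + a4 ≤ 5. But constraint 10 requires a2 + a4 ≥ 6, and 6 > 5. Contradiction.

Unsatisfiable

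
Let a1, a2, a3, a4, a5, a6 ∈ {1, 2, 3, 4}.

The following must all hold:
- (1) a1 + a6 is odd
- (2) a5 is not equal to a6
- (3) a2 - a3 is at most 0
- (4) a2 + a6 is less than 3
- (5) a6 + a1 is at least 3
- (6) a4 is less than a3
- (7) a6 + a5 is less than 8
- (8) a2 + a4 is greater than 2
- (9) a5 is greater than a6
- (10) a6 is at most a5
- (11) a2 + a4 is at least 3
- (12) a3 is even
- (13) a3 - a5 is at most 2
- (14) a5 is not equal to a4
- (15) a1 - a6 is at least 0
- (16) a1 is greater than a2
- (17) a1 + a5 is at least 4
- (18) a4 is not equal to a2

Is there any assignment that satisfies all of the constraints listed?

Setting (a1, a2, a3, a4, a5, a6) = (2, 1, 4, 2, 4, 1) satisfies everything: constraint 3: a2 - a3 = -3; constraint 4: a2 + a6 = 2, and the others follow.

Satisfiable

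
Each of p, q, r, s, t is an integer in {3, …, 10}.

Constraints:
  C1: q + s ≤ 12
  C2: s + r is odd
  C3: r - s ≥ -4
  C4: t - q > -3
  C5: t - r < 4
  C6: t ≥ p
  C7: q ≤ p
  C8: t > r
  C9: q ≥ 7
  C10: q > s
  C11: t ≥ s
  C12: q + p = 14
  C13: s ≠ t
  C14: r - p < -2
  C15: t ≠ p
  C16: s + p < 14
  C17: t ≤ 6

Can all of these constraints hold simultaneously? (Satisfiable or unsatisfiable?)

Unsatisfiable

From constraints 7 and 9: p ≥ q and q ≥ 7, so p ≥ 7. From constraints 6 and 17: p ≤ t and t ≤ 6, so p ≤ 6. But 6 < 7, so no value of p works.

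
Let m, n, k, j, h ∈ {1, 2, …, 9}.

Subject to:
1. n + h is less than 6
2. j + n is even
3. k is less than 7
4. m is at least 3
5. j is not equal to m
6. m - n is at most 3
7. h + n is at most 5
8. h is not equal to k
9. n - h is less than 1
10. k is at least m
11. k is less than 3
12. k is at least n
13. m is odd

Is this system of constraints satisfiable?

Unsatisfiable

From constraints 4 and 10: k ≥ m and m ≥ 3, so k ≥ 3. From constraint 11: k ≤ 2. But 2 < 3, so no value of k works.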